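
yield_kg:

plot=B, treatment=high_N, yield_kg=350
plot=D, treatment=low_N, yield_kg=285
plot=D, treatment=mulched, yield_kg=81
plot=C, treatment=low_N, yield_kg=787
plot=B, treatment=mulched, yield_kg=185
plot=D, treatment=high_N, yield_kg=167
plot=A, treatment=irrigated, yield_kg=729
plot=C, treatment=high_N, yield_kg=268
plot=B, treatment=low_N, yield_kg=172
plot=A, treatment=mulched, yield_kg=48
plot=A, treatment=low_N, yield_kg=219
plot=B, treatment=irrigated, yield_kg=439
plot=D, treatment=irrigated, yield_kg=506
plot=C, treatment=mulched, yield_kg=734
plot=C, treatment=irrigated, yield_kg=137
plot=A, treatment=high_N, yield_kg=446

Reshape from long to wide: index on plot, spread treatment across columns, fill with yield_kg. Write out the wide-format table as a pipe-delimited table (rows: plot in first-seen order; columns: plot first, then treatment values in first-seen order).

| plot | high_N | low_N | mulched | irrigated |
| B | 350 | 172 | 185 | 439 |
| D | 167 | 285 | 81 | 506 |
| C | 268 | 787 | 734 | 137 |
| A | 446 | 219 | 48 | 729 |

Columns: plot plus the 4 distinct treatment values (high_N, low_N, mulched, irrigated).
For example, row B column high_N takes yield_kg=350 from the long row (B, high_N).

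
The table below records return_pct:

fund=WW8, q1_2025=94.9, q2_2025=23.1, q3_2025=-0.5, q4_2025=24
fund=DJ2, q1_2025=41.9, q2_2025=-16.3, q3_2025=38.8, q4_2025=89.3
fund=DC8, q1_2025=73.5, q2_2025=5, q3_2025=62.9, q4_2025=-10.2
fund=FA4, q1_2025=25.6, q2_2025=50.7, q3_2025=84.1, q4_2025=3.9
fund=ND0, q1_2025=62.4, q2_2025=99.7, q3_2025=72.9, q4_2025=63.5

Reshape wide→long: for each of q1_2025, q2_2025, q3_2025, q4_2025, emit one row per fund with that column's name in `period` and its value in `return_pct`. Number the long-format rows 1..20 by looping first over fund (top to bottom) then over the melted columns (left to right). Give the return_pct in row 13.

25.6

20 rows total (5 × 4). Row 13: index ⌊(13-1)/4⌋ = 3 into fund → FA4; (13-1) mod 4 = 0 into the melted columns → q1_2025.
So row 13 is (FA4, q1_2025, 25.6); return_pct = 25.6.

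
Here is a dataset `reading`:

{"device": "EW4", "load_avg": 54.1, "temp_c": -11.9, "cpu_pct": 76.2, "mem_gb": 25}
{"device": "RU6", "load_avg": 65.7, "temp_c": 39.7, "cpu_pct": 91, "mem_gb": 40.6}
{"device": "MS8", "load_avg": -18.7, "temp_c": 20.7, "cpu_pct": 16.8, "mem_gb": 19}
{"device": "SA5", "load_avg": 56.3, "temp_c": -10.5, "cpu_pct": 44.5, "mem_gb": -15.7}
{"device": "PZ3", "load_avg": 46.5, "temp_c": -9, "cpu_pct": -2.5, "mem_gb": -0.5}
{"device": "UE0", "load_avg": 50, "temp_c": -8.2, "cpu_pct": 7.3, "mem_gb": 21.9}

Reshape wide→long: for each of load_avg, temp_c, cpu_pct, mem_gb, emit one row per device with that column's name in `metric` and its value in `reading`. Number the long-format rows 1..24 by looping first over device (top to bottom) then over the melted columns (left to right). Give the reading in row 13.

24 rows total (6 × 4). Row 13: index ⌊(13-1)/4⌋ = 3 into device → SA5; (13-1) mod 4 = 0 into the melted columns → load_avg.
So row 13 is (SA5, load_avg, 56.3); reading = 56.3.

56.3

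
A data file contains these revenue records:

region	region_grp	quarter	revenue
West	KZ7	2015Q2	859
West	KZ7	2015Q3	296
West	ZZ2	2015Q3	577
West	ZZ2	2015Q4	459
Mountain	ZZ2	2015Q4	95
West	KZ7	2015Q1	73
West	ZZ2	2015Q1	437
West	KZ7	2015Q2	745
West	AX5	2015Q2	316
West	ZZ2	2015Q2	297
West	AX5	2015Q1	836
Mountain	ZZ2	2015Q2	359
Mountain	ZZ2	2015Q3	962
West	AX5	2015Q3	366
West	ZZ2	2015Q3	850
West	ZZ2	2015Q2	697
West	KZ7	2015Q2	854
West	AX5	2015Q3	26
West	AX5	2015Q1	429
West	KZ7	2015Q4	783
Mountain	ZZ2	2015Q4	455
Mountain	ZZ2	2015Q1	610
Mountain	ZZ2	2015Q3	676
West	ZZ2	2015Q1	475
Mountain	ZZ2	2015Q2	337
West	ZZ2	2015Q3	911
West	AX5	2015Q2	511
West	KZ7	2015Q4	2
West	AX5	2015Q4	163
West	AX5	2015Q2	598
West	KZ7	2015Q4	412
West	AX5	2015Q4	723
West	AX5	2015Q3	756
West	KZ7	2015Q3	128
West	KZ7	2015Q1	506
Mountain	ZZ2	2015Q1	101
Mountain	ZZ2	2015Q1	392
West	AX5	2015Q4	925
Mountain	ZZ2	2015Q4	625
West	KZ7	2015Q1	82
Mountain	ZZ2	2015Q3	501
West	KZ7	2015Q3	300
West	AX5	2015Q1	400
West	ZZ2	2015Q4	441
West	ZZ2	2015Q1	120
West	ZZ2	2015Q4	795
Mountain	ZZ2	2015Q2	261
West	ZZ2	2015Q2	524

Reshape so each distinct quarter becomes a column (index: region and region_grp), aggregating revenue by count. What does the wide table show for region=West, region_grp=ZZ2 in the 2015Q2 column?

3

Rows with region=West, region_grp=ZZ2 and quarter=2015Q2: revenue values are 297, 697, 524.
3 rows match — count = 3.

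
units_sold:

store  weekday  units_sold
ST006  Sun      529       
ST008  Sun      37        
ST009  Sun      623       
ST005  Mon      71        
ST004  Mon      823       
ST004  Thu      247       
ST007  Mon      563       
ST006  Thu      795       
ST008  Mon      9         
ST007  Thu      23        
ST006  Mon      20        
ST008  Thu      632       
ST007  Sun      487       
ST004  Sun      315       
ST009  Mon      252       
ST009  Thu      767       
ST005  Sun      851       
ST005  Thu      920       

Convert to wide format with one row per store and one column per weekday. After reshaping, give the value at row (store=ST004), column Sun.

315

Wide layout: rows indexed by store, columns are the 3 distinct weekday values (Sun, Mon, Thu).
Cell (store=ST004, weekday=Sun) draws from the long row where store=ST004 and weekday=Sun, which has units_sold=315.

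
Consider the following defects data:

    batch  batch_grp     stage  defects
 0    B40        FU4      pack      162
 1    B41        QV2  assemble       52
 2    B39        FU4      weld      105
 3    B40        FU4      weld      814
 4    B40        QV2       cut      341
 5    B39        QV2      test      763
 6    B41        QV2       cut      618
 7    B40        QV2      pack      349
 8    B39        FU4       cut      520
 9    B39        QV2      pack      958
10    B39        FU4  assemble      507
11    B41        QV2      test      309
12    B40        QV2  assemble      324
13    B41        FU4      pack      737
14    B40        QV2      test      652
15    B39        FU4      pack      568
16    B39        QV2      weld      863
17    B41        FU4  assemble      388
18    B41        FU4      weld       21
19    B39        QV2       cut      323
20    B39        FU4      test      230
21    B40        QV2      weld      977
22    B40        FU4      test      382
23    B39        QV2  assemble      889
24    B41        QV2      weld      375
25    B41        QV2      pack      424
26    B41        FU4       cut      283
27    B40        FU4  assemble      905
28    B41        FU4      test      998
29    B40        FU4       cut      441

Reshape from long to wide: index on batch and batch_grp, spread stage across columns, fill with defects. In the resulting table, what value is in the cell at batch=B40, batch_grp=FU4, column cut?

441

Wide layout: rows indexed by batch and batch_grp, columns are the 5 distinct stage values (pack, assemble, weld, cut, test).
Cell (batch=B40, batch_grp=FU4, stage=cut) draws from the long row where batch=B40, batch_grp=FU4 and stage=cut, which has defects=441.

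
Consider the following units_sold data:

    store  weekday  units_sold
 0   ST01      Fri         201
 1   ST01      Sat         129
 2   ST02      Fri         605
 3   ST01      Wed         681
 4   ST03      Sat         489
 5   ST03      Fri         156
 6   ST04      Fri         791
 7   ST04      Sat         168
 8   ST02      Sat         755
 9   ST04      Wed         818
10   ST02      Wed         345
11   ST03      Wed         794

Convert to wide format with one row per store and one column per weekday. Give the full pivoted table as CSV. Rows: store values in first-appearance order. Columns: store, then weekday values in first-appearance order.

Columns: store plus the 3 distinct weekday values (Fri, Sat, Wed).
For example, row ST01 column Fri takes units_sold=201 from the long row (ST01, Fri).

store,Fri,Sat,Wed
ST01,201,129,681
ST02,605,755,345
ST03,156,489,794
ST04,791,168,818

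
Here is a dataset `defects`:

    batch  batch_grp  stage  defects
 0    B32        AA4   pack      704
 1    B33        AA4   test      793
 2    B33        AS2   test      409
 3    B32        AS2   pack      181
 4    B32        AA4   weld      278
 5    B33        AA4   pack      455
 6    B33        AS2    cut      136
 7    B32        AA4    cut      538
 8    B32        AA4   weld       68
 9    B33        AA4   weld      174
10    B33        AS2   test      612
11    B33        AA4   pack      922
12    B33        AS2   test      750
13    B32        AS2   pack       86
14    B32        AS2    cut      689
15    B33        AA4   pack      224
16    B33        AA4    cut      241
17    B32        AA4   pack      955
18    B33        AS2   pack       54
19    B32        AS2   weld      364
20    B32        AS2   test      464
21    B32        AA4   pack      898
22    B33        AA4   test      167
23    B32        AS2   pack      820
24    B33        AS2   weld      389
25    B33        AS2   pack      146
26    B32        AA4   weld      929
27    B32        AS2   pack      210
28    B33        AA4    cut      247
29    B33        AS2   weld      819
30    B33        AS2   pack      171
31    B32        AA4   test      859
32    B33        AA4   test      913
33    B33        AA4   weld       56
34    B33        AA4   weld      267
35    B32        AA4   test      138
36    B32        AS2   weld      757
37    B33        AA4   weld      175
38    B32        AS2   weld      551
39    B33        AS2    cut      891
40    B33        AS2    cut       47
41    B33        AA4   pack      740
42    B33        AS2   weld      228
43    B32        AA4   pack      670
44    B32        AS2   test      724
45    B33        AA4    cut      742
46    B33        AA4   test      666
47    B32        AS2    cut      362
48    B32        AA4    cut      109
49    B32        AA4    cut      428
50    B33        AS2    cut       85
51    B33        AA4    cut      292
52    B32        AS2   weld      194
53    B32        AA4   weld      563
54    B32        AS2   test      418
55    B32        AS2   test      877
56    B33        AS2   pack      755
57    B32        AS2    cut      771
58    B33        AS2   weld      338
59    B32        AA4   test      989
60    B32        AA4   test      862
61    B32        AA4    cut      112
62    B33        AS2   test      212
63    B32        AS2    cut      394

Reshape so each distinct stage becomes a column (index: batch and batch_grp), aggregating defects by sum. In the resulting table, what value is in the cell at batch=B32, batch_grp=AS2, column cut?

Rows with batch=B32, batch_grp=AS2 and stage=cut: defects values are 689, 362, 771, 394.
689 + 362 + 771 + 394 = 2216.

2216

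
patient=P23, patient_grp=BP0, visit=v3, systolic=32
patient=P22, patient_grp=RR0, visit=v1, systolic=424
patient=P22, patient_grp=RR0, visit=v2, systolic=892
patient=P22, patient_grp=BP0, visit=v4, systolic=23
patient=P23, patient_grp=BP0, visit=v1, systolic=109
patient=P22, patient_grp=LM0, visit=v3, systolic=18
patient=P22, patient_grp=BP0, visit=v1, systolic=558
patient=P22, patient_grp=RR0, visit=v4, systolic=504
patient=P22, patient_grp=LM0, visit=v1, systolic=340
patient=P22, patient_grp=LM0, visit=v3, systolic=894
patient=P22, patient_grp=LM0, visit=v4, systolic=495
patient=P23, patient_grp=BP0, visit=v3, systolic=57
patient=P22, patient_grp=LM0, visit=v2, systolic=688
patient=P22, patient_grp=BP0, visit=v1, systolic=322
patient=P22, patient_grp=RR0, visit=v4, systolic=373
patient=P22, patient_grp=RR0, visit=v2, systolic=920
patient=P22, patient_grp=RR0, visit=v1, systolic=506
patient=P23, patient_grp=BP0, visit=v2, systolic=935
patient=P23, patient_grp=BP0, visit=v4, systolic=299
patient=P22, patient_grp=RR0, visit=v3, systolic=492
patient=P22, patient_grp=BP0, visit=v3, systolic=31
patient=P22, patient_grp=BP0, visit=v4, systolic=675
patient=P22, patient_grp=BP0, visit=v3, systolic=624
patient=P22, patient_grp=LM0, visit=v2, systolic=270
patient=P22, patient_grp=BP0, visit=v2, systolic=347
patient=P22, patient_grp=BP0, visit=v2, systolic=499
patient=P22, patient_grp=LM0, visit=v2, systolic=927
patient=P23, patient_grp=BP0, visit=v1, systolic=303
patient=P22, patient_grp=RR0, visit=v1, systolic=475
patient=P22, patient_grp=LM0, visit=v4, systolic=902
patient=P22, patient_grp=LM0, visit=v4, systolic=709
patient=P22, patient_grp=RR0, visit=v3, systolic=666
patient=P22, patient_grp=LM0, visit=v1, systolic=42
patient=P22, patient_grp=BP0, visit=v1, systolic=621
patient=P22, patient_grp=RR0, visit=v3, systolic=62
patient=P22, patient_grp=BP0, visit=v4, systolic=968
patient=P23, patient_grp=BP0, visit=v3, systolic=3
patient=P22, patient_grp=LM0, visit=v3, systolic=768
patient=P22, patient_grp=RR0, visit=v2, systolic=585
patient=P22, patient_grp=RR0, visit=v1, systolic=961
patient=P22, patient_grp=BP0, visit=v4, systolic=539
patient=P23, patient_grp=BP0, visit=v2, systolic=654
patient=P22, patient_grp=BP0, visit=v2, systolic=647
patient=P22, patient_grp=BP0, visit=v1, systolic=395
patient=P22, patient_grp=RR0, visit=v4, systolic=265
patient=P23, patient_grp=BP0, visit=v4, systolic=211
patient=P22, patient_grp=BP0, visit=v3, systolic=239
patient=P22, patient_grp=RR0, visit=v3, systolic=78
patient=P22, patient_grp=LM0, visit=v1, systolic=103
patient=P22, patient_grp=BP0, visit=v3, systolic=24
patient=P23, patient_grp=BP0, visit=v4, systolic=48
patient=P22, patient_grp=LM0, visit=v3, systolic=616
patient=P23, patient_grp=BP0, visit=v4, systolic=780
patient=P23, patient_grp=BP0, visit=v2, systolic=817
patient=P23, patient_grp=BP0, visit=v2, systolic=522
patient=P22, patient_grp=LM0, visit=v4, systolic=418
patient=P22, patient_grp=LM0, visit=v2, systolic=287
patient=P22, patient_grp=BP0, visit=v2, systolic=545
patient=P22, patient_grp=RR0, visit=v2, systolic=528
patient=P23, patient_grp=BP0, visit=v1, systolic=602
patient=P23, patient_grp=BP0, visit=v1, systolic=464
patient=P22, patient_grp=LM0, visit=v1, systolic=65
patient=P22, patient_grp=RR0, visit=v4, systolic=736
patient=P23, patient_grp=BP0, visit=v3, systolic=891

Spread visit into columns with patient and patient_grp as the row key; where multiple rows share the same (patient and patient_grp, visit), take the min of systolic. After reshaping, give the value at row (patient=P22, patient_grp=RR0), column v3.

Rows with patient=P22, patient_grp=RR0 and visit=v3: systolic values are 492, 666, 62, 78.
min(492, 666, 62, 78) = 62.

62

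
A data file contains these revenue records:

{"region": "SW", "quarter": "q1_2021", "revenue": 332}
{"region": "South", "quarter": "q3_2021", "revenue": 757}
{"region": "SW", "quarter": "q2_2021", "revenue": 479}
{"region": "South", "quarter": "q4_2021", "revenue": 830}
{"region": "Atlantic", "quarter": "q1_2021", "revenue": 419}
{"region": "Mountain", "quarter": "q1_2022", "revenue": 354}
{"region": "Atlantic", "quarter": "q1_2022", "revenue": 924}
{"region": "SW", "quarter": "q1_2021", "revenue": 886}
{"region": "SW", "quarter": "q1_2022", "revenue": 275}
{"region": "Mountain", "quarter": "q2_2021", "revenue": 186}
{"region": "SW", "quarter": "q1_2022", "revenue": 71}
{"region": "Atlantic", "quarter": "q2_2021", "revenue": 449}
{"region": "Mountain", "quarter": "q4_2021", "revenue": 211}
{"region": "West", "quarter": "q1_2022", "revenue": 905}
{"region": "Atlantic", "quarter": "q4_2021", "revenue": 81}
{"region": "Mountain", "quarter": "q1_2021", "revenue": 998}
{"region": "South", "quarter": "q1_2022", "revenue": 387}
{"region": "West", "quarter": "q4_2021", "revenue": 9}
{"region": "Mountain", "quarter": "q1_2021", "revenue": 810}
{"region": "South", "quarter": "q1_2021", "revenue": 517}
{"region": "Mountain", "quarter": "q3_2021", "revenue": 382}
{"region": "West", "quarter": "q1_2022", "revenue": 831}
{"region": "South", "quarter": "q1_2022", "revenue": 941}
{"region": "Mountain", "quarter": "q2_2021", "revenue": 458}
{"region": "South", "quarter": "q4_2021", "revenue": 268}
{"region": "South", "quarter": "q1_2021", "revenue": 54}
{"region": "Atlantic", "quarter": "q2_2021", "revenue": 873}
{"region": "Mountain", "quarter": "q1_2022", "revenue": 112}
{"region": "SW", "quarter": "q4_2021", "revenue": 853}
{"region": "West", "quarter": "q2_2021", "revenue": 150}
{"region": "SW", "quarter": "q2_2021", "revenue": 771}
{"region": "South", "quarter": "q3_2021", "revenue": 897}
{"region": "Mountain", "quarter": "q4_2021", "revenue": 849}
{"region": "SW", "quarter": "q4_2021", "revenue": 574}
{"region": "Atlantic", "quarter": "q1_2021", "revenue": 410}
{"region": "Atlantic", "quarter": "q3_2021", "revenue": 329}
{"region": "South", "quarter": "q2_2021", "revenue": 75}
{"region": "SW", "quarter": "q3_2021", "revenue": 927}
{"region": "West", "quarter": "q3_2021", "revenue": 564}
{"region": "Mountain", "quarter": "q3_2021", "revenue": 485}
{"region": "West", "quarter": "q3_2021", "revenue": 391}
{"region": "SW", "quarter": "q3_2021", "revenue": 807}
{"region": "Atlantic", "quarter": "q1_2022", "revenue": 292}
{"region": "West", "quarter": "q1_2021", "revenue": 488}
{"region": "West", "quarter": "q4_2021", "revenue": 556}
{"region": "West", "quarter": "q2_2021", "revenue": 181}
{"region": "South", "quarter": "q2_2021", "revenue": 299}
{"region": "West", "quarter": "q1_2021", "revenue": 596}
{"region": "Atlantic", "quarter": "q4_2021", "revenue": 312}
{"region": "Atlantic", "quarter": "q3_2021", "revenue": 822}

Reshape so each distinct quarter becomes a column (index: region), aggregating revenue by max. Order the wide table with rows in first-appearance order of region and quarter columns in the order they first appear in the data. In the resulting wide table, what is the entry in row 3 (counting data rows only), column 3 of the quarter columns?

873

With rows in first-appearance order of region, row 3 is region=Atlantic. quarter columns in first-appearance order: q1_2021, q3_2021, q2_2021, q4_2021, q1_2022; column 3 is q2_2021.
Long rows with region=Atlantic, quarter=q2_2021: max(449, 873) = 873.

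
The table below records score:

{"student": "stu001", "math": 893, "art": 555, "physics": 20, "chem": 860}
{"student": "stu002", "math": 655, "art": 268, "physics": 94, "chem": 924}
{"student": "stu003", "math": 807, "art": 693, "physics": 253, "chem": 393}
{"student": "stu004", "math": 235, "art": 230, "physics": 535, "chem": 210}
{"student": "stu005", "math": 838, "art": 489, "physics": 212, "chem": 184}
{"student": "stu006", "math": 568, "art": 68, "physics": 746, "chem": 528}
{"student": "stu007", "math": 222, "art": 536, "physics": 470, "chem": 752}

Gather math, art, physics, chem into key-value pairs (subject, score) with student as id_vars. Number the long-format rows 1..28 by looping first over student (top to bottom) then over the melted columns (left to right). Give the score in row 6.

268

28 rows total (7 × 4). Row 6: index ⌊(6-1)/4⌋ = 1 into student → stu002; (6-1) mod 4 = 1 into the melted columns → art.
So row 6 is (stu002, art, 268); score = 268.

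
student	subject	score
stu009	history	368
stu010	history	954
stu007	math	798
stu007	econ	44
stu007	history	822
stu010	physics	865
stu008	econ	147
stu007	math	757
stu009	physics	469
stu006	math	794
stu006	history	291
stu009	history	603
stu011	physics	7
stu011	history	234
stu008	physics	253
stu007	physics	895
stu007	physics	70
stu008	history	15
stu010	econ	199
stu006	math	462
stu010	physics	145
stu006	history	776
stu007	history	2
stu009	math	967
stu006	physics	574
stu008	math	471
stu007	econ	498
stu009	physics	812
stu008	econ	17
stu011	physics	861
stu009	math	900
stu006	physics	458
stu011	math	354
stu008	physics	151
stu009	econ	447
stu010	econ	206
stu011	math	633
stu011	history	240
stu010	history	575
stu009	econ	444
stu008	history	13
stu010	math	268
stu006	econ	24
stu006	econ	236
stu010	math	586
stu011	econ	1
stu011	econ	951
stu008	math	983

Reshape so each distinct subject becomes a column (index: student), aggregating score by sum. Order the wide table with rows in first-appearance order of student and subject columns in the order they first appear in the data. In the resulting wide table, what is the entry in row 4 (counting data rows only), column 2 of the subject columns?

1454

With rows in first-appearance order of student, row 4 is student=stu008. subject columns in first-appearance order: history, math, econ, physics; column 2 is math.
Long rows with student=stu008, subject=math: 471 + 983 = 1454.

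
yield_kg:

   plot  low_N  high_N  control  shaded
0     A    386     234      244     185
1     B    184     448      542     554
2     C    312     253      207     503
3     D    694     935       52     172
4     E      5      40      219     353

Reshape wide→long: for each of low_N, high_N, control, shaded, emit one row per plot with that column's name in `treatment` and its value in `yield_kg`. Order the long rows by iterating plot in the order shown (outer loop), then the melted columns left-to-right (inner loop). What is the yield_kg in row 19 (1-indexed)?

219

20 rows total (5 × 4). Row 19: index ⌊(19-1)/4⌋ = 4 into plot → E; (19-1) mod 4 = 2 into the melted columns → control.
So row 19 is (E, control, 219); yield_kg = 219.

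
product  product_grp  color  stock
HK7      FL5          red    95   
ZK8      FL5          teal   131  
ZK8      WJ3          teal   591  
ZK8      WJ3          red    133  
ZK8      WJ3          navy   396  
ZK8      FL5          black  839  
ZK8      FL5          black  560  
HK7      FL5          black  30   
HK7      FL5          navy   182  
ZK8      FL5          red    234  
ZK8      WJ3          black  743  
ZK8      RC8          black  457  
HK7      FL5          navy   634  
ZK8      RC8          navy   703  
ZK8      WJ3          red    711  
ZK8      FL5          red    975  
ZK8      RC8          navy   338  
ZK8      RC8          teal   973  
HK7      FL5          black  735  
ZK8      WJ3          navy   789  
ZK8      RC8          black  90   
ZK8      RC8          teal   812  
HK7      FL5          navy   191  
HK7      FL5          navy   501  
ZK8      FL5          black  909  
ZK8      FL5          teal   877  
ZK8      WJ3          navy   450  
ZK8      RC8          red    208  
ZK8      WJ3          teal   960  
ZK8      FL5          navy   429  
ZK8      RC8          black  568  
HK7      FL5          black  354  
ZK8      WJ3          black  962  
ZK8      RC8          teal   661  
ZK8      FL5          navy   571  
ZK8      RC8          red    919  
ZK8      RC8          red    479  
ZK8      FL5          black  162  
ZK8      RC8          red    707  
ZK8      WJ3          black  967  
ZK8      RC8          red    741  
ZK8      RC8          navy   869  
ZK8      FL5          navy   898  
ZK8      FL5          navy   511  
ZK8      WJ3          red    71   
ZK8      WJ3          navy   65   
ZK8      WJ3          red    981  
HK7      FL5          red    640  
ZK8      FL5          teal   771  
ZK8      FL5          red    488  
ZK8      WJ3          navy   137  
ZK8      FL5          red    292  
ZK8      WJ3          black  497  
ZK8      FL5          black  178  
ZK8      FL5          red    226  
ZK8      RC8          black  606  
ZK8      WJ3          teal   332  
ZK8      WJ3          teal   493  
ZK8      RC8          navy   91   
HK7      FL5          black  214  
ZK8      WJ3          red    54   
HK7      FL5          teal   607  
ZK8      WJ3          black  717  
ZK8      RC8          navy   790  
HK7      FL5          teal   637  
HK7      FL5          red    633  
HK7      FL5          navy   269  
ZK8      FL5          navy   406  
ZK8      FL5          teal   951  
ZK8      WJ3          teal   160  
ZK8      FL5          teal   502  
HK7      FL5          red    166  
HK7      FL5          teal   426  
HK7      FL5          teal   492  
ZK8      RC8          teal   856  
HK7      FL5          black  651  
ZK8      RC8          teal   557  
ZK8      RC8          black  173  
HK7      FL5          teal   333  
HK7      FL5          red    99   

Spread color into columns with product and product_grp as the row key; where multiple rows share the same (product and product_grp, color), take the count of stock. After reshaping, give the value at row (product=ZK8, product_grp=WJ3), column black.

5

Rows with product=ZK8, product_grp=WJ3 and color=black: stock values are 743, 962, 967, 497, 717.
5 rows match — count = 5.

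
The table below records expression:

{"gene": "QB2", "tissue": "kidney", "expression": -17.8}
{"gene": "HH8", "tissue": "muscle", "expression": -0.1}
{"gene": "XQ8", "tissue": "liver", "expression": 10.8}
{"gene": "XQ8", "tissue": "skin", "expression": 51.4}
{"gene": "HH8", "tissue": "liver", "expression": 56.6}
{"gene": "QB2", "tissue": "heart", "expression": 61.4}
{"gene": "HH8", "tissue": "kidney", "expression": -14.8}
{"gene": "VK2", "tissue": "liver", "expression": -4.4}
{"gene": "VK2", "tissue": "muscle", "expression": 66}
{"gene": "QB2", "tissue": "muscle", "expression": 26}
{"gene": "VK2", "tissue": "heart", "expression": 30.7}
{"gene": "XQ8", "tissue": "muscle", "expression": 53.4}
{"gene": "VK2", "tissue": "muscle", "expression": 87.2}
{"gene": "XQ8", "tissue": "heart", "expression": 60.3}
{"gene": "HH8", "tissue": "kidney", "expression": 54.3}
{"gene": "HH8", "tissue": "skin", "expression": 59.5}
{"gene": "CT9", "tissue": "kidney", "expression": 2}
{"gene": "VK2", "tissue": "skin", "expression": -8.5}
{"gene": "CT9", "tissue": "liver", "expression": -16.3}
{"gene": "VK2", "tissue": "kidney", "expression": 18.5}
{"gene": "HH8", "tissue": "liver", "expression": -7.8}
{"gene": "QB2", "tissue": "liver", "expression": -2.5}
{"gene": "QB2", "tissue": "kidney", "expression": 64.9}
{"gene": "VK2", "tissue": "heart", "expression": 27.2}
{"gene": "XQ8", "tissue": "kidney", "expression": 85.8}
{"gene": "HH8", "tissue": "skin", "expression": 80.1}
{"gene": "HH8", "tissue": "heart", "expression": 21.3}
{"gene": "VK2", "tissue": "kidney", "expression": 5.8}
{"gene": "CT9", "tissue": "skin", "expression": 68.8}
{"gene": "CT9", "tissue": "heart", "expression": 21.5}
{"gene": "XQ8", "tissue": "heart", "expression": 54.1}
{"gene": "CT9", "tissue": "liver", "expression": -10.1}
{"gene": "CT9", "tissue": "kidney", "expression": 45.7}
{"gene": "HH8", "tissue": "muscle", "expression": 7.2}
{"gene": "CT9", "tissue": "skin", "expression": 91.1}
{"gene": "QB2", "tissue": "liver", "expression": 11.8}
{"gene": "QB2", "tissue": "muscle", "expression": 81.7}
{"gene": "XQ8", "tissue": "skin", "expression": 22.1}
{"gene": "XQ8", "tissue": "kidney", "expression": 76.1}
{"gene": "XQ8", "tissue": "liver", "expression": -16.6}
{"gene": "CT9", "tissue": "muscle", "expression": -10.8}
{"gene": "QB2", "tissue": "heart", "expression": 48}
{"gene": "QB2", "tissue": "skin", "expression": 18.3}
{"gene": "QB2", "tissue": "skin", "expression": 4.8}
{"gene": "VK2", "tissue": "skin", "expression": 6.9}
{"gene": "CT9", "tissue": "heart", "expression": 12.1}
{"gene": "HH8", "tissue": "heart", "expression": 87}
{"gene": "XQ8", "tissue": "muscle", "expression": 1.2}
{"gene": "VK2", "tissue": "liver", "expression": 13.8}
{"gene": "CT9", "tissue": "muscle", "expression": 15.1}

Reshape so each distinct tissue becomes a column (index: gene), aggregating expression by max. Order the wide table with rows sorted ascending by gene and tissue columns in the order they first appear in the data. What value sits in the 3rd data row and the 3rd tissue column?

With rows sorted ascending by gene, row 3 is gene=QB2. tissue columns in first-appearance order: kidney, muscle, liver, skin, heart; column 3 is liver.
Long rows with gene=QB2, tissue=liver: max(-2.5, 11.8) = 11.8.

11.8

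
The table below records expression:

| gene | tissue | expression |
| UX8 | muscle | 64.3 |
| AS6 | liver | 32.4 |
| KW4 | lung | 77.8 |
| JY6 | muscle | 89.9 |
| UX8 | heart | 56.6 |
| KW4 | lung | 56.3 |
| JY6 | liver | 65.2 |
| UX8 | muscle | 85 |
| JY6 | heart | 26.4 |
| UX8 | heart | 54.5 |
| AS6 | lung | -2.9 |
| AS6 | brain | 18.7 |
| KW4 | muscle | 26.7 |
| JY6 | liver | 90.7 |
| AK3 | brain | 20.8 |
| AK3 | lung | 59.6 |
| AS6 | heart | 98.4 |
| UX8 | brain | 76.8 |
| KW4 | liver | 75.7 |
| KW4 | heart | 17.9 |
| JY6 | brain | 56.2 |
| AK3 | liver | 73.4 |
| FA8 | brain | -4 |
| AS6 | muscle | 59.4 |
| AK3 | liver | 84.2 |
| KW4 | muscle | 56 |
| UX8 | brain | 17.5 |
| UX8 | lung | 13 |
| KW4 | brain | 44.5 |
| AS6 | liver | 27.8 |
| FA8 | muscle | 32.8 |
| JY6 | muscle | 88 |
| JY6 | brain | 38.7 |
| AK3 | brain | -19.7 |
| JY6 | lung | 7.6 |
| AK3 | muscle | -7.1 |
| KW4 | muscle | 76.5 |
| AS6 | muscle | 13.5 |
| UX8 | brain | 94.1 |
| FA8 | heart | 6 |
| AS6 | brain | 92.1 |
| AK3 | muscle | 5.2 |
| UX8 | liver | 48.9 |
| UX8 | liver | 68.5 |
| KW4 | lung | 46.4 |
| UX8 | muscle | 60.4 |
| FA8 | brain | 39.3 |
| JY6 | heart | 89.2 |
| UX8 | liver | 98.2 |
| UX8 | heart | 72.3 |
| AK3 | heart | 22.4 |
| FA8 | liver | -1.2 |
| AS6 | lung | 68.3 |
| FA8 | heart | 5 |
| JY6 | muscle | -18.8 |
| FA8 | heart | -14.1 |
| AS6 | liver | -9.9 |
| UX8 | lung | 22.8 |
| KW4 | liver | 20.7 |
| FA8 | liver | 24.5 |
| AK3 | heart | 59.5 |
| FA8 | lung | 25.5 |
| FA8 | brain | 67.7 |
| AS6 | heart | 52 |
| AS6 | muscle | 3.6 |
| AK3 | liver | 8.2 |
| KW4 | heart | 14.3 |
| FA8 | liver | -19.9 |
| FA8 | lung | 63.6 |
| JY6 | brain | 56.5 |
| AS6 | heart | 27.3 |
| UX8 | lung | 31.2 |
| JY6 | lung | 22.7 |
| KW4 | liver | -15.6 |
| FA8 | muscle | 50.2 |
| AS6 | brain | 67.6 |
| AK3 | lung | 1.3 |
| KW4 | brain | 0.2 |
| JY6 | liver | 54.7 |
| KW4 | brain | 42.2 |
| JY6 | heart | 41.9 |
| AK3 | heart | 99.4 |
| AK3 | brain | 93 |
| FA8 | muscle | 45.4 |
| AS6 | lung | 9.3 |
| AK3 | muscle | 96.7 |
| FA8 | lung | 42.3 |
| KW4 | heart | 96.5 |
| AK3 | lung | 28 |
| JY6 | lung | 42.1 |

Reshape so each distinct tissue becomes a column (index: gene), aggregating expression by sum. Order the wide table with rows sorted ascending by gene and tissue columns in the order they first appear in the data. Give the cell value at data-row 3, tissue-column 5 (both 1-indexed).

With rows sorted ascending by gene, row 3 is gene=FA8. tissue columns in first-appearance order: muscle, liver, lung, heart, brain; column 5 is brain.
Long rows with gene=FA8, tissue=brain: -4 + 39.3 + 67.7 = 103.

103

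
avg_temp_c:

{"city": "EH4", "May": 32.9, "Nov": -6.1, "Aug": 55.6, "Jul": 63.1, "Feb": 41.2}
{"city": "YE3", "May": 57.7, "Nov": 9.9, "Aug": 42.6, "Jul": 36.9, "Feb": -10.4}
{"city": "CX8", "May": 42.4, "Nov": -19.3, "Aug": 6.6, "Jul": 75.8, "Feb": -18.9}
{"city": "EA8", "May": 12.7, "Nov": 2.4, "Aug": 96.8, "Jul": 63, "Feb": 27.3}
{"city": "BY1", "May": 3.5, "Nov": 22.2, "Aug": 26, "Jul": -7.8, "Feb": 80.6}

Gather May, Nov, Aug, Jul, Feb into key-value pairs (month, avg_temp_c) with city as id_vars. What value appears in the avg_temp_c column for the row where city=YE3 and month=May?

57.7

Unpivoting turns each (city, wide-column) pair into one long row.
The wide cell at row YE3, column May holds 57.7, so the long row (YE3, May) has avg_temp_c=57.7.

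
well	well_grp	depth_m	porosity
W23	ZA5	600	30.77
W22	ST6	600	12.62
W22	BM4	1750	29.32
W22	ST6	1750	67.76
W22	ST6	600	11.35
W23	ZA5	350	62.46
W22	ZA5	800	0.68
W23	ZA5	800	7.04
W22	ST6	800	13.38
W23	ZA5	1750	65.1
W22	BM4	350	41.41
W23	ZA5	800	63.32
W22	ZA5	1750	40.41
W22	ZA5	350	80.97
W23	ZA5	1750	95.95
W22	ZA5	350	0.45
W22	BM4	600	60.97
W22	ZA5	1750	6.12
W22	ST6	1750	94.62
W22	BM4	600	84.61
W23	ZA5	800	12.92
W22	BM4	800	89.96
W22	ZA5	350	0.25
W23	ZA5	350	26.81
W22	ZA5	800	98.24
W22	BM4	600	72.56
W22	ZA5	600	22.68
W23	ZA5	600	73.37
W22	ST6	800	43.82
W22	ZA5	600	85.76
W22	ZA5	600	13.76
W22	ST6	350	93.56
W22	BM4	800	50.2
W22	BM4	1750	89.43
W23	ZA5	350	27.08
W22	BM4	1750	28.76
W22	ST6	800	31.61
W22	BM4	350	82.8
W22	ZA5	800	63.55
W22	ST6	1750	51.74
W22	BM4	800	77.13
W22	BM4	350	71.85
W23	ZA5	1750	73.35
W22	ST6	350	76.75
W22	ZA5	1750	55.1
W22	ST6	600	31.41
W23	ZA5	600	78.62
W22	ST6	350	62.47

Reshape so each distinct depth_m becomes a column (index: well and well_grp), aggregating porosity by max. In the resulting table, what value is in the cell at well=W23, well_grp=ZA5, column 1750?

Rows with well=W23, well_grp=ZA5 and depth_m=1750: porosity values are 65.1, 95.95, 73.35.
max(65.1, 95.95, 73.35) = 95.95.

95.95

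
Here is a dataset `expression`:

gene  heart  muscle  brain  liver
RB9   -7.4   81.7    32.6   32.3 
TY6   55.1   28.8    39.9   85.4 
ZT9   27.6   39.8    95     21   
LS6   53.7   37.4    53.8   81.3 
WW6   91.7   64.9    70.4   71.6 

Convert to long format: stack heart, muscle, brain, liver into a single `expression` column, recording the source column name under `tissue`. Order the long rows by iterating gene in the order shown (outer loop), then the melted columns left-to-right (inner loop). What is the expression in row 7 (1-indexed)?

39.9

20 rows total (5 × 4). Row 7: index ⌊(7-1)/4⌋ = 1 into gene → TY6; (7-1) mod 4 = 2 into the melted columns → brain.
So row 7 is (TY6, brain, 39.9); expression = 39.9.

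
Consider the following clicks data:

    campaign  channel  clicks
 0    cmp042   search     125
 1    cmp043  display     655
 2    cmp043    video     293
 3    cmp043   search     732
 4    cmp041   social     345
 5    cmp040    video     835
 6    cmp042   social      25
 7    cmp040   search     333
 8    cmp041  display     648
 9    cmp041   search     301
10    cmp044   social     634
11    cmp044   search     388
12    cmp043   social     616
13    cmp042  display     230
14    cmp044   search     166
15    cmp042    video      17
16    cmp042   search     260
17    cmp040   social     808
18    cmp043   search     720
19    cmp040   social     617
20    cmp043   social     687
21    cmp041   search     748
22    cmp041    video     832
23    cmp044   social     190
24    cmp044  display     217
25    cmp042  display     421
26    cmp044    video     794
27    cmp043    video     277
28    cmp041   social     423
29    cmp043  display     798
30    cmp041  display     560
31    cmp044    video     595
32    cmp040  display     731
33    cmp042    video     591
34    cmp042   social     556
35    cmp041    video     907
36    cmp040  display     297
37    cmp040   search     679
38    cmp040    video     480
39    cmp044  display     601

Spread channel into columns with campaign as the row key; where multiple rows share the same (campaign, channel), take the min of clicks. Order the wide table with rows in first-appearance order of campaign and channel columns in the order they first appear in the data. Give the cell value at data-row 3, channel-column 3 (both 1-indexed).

With rows in first-appearance order of campaign, row 3 is campaign=cmp041. channel columns in first-appearance order: search, display, video, social; column 3 is video.
Long rows with campaign=cmp041, channel=video: min(832, 907) = 832.

832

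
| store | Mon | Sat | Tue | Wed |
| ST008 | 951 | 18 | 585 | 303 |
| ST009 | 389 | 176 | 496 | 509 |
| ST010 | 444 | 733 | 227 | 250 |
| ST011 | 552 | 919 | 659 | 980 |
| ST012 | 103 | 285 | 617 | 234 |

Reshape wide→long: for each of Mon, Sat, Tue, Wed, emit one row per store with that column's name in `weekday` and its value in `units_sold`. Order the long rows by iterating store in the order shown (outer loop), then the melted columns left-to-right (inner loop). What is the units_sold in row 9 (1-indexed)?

444

20 rows total (5 × 4). Row 9: index ⌊(9-1)/4⌋ = 2 into store → ST010; (9-1) mod 4 = 0 into the melted columns → Mon.
So row 9 is (ST010, Mon, 444); units_sold = 444.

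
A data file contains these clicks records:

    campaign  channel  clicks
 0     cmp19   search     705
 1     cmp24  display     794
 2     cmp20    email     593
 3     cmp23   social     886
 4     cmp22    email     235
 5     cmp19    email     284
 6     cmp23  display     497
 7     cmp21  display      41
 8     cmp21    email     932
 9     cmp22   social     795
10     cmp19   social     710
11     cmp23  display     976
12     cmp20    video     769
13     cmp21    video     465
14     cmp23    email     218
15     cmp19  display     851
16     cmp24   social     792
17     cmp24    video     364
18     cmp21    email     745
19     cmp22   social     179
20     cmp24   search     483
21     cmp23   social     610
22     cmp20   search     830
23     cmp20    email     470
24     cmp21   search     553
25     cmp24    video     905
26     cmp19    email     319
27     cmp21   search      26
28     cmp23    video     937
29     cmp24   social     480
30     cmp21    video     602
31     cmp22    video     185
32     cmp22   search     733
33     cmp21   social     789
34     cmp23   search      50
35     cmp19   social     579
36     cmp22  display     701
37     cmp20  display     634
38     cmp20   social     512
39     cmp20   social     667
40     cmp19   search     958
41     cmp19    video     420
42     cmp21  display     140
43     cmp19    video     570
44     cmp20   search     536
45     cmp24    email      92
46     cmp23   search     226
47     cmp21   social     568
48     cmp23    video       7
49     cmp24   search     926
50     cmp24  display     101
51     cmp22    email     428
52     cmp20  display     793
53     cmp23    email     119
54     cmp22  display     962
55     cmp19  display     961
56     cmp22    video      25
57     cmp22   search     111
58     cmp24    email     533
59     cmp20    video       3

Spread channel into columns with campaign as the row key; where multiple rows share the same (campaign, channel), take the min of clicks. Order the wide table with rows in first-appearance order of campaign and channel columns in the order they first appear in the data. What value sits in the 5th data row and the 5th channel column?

25

With rows in first-appearance order of campaign, row 5 is campaign=cmp22. channel columns in first-appearance order: search, display, email, social, video; column 5 is video.
Long rows with campaign=cmp22, channel=video: min(185, 25) = 25.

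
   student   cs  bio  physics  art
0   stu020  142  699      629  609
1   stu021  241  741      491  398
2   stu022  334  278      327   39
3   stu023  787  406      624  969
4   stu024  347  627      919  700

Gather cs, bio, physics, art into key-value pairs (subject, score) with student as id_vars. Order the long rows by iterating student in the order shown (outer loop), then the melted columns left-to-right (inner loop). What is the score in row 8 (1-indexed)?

398

20 rows total (5 × 4). Row 8: index ⌊(8-1)/4⌋ = 1 into student → stu021; (8-1) mod 4 = 3 into the melted columns → art.
So row 8 is (stu021, art, 398); score = 398.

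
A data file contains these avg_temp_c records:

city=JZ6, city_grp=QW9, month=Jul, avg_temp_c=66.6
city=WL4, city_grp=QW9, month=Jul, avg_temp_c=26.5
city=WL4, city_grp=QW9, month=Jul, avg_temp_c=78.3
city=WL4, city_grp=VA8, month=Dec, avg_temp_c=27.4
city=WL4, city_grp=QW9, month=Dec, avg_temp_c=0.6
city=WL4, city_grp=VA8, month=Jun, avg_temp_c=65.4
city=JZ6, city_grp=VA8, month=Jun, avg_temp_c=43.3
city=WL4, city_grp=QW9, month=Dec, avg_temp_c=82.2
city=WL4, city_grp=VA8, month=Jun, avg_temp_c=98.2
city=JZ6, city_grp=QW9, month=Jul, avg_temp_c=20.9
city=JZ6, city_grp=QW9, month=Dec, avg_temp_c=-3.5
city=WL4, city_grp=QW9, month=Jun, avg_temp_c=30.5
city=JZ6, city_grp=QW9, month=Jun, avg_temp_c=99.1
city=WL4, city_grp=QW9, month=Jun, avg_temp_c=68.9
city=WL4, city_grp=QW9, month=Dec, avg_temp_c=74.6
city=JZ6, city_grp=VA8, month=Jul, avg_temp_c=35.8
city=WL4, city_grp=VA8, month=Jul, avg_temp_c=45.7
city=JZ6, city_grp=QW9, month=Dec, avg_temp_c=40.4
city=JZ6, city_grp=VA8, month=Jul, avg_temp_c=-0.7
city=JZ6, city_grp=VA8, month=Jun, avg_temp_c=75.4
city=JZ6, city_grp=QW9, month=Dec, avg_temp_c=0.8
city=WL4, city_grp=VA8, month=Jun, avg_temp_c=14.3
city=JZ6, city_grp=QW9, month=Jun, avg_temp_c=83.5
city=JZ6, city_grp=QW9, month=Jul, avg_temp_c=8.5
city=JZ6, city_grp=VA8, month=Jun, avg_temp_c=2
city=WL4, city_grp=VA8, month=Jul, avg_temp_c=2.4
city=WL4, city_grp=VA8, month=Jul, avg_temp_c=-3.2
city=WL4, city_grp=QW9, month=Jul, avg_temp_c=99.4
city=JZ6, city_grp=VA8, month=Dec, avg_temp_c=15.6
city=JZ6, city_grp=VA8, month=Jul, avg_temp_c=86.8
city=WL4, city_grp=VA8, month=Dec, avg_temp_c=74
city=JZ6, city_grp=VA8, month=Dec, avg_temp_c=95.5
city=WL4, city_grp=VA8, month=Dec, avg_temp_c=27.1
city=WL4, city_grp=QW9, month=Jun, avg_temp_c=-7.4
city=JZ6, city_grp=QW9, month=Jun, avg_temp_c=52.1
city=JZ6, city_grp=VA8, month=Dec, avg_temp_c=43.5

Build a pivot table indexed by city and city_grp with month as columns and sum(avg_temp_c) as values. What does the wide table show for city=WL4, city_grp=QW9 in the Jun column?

92

Rows with city=WL4, city_grp=QW9 and month=Jun: avg_temp_c values are 30.5, 68.9, -7.4.
30.5 + 68.9 + -7.4 = 92.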